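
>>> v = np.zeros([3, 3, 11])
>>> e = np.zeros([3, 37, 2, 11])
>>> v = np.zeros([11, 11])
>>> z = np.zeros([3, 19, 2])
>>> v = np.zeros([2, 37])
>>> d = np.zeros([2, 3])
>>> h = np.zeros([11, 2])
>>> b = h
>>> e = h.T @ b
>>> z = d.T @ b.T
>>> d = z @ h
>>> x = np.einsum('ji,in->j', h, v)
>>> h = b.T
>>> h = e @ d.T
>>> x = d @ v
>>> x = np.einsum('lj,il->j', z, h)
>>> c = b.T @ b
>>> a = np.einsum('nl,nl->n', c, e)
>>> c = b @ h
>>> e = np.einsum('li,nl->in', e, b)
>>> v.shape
(2, 37)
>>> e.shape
(2, 11)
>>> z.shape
(3, 11)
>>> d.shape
(3, 2)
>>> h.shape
(2, 3)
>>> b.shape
(11, 2)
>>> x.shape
(11,)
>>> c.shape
(11, 3)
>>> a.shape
(2,)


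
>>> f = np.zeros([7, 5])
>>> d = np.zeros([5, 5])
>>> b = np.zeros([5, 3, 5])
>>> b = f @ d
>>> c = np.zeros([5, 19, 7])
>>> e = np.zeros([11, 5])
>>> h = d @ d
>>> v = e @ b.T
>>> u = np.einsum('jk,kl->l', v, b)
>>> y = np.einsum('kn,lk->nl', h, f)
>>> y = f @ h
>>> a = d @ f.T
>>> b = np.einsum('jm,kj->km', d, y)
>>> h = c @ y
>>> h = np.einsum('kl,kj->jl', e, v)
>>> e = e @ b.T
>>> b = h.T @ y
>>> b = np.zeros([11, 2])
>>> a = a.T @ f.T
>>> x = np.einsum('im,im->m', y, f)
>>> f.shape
(7, 5)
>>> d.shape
(5, 5)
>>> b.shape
(11, 2)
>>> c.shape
(5, 19, 7)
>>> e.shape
(11, 7)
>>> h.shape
(7, 5)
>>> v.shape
(11, 7)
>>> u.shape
(5,)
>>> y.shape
(7, 5)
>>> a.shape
(7, 7)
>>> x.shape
(5,)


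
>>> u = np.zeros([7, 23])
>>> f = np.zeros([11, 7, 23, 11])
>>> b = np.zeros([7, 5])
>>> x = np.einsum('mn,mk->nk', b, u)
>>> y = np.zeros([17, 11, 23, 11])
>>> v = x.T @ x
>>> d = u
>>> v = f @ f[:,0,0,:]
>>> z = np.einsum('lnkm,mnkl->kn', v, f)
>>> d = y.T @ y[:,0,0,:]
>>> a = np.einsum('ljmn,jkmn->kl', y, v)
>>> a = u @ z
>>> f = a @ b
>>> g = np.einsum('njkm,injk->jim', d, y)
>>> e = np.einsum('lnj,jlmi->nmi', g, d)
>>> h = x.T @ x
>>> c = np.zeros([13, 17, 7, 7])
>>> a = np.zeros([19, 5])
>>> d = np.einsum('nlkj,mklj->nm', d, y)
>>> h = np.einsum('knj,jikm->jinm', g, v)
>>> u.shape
(7, 23)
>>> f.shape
(7, 5)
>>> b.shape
(7, 5)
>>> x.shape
(5, 23)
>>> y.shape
(17, 11, 23, 11)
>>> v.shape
(11, 7, 23, 11)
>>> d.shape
(11, 17)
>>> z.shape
(23, 7)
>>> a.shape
(19, 5)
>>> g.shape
(23, 17, 11)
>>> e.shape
(17, 11, 11)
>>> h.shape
(11, 7, 17, 11)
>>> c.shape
(13, 17, 7, 7)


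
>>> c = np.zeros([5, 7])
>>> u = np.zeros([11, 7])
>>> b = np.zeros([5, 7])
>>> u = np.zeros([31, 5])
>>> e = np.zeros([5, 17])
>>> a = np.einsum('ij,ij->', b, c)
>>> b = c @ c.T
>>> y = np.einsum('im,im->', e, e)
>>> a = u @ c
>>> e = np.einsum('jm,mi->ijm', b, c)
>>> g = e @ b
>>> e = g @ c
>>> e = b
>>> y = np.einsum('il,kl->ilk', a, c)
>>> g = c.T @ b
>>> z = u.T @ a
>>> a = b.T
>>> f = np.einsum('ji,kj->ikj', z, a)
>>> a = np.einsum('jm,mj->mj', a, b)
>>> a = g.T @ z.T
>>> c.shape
(5, 7)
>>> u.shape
(31, 5)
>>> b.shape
(5, 5)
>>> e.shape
(5, 5)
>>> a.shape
(5, 5)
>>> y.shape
(31, 7, 5)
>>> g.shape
(7, 5)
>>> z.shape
(5, 7)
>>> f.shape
(7, 5, 5)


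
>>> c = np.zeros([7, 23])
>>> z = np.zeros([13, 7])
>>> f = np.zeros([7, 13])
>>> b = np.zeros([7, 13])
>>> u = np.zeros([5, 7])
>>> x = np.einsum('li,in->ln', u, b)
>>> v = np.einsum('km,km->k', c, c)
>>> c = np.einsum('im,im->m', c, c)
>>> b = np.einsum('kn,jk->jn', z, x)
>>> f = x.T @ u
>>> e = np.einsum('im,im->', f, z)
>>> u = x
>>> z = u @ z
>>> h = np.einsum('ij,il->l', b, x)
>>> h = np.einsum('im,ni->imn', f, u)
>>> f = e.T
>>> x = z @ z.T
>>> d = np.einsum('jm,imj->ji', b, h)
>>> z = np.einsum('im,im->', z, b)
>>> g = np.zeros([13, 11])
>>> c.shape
(23,)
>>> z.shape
()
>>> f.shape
()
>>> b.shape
(5, 7)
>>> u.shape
(5, 13)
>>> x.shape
(5, 5)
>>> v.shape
(7,)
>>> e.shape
()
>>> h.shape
(13, 7, 5)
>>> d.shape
(5, 13)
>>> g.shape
(13, 11)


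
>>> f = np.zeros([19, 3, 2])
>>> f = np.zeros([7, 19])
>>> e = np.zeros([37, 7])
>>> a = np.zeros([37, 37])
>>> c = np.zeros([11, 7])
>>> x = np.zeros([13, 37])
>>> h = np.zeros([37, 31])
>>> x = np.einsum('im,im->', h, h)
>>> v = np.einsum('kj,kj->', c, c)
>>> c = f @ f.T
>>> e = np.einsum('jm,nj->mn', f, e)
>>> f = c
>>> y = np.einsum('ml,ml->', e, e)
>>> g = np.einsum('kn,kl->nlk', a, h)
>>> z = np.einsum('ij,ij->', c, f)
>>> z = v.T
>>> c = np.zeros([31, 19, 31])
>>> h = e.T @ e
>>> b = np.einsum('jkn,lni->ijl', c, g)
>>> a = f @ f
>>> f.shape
(7, 7)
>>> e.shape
(19, 37)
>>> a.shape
(7, 7)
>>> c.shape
(31, 19, 31)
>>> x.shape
()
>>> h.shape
(37, 37)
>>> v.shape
()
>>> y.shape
()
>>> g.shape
(37, 31, 37)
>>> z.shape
()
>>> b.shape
(37, 31, 37)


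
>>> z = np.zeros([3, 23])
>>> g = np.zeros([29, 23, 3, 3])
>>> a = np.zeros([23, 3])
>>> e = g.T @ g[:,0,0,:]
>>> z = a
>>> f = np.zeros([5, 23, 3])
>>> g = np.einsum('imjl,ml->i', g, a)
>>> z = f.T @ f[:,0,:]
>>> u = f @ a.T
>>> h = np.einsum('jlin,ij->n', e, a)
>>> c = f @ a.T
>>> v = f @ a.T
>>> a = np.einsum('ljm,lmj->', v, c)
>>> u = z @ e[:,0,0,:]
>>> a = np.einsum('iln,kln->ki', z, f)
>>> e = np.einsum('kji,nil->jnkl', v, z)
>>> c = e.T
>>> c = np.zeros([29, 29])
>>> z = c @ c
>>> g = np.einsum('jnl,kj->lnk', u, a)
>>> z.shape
(29, 29)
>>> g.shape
(3, 23, 5)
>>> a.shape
(5, 3)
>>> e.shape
(23, 3, 5, 3)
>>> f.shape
(5, 23, 3)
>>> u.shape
(3, 23, 3)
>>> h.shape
(3,)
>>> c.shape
(29, 29)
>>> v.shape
(5, 23, 23)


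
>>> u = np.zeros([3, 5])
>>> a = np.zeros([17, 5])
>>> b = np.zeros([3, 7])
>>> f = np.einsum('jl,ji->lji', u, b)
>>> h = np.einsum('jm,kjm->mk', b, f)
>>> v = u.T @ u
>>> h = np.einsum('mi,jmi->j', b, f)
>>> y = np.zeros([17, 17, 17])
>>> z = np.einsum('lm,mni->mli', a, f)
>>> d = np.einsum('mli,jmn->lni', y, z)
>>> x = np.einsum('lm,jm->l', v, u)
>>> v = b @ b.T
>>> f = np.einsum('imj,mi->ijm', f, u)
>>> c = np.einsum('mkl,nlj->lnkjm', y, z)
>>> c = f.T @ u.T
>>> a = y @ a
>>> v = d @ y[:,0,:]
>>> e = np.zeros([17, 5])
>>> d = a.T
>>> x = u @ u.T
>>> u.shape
(3, 5)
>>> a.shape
(17, 17, 5)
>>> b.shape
(3, 7)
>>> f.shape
(5, 7, 3)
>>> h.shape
(5,)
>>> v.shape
(17, 7, 17)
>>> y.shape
(17, 17, 17)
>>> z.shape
(5, 17, 7)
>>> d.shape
(5, 17, 17)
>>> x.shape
(3, 3)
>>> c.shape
(3, 7, 3)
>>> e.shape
(17, 5)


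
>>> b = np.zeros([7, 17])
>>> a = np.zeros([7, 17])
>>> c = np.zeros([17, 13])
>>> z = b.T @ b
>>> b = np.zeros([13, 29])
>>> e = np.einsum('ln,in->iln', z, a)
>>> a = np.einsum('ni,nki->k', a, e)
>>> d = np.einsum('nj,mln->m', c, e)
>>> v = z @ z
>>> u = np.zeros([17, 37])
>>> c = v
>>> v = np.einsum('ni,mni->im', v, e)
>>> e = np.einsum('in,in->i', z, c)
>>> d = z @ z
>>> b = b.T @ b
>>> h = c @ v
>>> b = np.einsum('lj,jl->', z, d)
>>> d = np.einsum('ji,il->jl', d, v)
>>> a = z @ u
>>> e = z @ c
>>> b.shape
()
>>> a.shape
(17, 37)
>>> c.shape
(17, 17)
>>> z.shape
(17, 17)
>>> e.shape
(17, 17)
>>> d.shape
(17, 7)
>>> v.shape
(17, 7)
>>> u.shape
(17, 37)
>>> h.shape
(17, 7)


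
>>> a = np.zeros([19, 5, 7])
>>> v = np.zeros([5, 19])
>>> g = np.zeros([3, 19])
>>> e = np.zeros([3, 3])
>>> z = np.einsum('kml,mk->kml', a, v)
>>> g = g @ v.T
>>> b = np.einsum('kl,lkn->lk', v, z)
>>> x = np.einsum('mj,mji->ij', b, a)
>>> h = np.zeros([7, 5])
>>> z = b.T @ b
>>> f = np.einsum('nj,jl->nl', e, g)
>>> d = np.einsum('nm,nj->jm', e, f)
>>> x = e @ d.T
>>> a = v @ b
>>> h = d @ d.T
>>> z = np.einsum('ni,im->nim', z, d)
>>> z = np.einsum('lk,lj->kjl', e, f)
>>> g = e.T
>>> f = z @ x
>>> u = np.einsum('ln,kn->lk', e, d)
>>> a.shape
(5, 5)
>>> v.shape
(5, 19)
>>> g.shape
(3, 3)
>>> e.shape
(3, 3)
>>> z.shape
(3, 5, 3)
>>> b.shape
(19, 5)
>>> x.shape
(3, 5)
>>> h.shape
(5, 5)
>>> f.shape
(3, 5, 5)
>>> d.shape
(5, 3)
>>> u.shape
(3, 5)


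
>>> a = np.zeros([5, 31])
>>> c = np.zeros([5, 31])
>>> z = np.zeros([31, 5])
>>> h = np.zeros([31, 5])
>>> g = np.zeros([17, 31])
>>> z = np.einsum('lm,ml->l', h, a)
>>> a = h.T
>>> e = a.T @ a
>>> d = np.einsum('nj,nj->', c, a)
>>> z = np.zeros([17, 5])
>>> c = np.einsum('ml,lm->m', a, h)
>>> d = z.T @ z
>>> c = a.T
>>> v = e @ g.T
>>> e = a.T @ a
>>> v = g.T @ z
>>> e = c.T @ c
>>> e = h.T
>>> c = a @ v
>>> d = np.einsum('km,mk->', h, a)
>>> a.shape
(5, 31)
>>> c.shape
(5, 5)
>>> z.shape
(17, 5)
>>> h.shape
(31, 5)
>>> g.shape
(17, 31)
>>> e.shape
(5, 31)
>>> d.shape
()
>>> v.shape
(31, 5)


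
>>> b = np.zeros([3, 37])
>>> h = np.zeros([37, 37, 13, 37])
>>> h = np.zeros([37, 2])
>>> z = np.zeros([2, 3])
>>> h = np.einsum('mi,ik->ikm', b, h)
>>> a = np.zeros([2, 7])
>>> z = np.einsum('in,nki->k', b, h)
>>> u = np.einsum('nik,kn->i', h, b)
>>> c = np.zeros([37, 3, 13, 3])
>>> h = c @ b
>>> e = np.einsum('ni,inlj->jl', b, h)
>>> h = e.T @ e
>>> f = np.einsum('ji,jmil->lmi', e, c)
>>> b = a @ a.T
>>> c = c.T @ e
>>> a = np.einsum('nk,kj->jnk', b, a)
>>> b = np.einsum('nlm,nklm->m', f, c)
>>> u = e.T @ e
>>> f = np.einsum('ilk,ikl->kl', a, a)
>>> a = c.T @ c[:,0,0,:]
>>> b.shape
(13,)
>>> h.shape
(13, 13)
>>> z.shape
(2,)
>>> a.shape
(13, 3, 13, 13)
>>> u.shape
(13, 13)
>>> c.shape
(3, 13, 3, 13)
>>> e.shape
(37, 13)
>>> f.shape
(2, 2)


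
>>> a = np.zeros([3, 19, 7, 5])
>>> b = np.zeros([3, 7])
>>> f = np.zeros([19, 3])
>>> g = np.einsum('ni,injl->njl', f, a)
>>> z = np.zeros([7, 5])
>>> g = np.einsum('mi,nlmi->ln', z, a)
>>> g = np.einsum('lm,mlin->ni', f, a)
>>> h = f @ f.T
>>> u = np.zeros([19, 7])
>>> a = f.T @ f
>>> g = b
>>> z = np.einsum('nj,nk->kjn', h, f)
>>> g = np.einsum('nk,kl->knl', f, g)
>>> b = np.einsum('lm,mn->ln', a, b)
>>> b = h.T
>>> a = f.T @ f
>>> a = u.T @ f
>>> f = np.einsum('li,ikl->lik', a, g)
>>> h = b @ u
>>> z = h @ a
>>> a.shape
(7, 3)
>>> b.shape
(19, 19)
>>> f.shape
(7, 3, 19)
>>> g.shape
(3, 19, 7)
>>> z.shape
(19, 3)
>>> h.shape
(19, 7)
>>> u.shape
(19, 7)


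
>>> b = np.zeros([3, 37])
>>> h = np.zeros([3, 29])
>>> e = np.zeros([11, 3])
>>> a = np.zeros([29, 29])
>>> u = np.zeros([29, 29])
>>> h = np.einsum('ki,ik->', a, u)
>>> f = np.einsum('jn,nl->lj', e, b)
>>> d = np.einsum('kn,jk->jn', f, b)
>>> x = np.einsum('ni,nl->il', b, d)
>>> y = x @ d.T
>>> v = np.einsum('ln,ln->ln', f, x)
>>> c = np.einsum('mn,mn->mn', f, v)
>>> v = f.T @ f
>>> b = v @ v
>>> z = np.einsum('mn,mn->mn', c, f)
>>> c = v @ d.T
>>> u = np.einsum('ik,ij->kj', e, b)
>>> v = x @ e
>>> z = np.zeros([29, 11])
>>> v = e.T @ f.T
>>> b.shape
(11, 11)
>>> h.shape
()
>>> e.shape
(11, 3)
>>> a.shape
(29, 29)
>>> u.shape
(3, 11)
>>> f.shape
(37, 11)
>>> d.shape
(3, 11)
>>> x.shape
(37, 11)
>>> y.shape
(37, 3)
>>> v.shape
(3, 37)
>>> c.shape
(11, 3)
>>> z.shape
(29, 11)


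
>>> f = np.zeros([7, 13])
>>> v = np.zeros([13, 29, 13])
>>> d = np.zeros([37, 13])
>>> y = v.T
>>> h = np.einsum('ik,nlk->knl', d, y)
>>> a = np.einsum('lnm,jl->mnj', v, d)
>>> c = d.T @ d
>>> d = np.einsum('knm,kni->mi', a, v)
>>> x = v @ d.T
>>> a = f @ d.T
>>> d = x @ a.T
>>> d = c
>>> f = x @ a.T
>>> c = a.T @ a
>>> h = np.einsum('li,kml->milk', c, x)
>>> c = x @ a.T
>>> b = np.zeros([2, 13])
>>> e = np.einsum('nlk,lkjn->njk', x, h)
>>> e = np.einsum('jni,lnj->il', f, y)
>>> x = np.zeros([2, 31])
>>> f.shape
(13, 29, 7)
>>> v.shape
(13, 29, 13)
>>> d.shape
(13, 13)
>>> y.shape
(13, 29, 13)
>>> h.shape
(29, 37, 37, 13)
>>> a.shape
(7, 37)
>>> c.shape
(13, 29, 7)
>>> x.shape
(2, 31)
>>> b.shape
(2, 13)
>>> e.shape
(7, 13)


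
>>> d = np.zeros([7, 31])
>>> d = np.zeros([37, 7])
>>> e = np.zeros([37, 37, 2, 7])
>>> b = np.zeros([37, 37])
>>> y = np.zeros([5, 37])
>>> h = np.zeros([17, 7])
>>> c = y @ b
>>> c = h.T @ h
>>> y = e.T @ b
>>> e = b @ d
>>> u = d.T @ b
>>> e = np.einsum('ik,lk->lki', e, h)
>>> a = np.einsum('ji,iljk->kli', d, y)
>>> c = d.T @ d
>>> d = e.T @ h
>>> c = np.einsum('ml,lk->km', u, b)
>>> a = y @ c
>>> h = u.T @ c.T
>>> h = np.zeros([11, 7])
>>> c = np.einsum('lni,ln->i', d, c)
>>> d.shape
(37, 7, 7)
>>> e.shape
(17, 7, 37)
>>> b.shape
(37, 37)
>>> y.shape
(7, 2, 37, 37)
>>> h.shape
(11, 7)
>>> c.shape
(7,)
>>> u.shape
(7, 37)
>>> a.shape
(7, 2, 37, 7)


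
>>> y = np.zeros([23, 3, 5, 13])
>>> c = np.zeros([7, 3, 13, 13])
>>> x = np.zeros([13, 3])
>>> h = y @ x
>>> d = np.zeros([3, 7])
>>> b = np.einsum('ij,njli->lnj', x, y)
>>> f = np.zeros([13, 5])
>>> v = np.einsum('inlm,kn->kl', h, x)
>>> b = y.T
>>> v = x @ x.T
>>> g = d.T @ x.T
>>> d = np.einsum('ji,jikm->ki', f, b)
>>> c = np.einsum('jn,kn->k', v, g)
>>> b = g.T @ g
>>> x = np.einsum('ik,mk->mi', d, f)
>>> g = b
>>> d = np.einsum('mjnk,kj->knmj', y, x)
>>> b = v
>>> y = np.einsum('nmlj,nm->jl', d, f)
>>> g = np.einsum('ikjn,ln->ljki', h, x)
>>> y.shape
(3, 23)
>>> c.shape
(7,)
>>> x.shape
(13, 3)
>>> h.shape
(23, 3, 5, 3)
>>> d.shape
(13, 5, 23, 3)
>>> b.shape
(13, 13)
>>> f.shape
(13, 5)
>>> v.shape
(13, 13)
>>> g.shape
(13, 5, 3, 23)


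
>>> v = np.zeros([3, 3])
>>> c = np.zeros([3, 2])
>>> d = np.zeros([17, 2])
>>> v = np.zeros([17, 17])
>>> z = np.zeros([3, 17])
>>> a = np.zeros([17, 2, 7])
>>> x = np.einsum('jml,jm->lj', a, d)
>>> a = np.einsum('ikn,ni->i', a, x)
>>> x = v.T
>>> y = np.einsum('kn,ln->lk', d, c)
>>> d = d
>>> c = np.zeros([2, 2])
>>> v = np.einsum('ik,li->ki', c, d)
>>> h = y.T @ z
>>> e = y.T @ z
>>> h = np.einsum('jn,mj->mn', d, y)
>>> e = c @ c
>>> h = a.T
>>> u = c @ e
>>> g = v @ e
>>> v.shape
(2, 2)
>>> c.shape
(2, 2)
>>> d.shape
(17, 2)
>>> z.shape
(3, 17)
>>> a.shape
(17,)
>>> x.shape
(17, 17)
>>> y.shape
(3, 17)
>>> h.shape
(17,)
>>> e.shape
(2, 2)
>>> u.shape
(2, 2)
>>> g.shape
(2, 2)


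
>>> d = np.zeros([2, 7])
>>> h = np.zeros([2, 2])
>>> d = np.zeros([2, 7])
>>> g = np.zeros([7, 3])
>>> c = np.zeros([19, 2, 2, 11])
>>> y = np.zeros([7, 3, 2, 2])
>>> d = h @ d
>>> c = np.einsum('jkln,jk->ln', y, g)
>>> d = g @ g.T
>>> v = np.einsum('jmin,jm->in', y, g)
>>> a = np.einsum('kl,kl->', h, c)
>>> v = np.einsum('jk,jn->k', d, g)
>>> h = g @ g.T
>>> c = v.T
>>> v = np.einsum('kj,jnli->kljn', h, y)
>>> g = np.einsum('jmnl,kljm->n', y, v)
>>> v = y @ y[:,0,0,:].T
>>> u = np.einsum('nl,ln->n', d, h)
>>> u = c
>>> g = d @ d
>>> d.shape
(7, 7)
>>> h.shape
(7, 7)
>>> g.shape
(7, 7)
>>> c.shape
(7,)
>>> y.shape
(7, 3, 2, 2)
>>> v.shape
(7, 3, 2, 7)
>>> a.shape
()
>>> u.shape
(7,)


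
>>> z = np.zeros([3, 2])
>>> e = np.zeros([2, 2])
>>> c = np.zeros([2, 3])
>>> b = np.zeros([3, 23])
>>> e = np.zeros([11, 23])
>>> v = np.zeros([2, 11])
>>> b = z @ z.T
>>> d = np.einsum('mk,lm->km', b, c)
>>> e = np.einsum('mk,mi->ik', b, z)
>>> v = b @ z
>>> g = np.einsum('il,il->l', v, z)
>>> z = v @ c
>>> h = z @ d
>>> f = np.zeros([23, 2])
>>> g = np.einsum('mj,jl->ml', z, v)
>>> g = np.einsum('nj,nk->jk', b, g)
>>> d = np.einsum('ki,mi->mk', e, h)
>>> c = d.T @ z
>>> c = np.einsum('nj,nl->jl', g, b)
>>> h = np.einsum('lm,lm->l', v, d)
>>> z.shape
(3, 3)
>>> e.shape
(2, 3)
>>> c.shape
(2, 3)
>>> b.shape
(3, 3)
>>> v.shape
(3, 2)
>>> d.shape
(3, 2)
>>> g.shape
(3, 2)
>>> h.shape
(3,)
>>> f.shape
(23, 2)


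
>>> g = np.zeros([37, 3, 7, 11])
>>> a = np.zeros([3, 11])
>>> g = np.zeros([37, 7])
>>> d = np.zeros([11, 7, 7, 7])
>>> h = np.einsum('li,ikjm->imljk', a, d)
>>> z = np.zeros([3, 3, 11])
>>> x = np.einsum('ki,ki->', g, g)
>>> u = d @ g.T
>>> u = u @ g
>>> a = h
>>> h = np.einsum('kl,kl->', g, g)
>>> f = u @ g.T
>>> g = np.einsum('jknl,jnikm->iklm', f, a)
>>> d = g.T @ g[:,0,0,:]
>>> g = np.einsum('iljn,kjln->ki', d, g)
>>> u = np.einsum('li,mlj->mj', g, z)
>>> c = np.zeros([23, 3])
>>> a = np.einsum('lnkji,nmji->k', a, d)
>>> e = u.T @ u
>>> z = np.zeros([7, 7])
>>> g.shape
(3, 7)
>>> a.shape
(3,)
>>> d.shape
(7, 37, 7, 7)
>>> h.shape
()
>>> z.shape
(7, 7)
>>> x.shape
()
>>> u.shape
(3, 11)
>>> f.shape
(11, 7, 7, 37)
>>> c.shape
(23, 3)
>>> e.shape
(11, 11)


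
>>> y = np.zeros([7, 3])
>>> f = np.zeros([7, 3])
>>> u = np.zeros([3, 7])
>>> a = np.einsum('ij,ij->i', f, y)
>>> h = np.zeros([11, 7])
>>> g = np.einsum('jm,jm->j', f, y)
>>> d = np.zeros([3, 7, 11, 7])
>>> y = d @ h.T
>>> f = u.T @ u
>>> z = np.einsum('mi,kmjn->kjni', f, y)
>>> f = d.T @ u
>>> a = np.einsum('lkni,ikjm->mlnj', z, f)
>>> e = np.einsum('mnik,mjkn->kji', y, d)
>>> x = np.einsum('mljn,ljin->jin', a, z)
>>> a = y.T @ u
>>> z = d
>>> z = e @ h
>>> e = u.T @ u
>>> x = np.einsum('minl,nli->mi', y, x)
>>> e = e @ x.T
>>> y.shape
(3, 7, 11, 11)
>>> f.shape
(7, 11, 7, 7)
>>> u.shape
(3, 7)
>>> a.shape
(11, 11, 7, 7)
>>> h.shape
(11, 7)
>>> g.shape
(7,)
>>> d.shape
(3, 7, 11, 7)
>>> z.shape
(11, 7, 7)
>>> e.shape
(7, 3)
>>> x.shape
(3, 7)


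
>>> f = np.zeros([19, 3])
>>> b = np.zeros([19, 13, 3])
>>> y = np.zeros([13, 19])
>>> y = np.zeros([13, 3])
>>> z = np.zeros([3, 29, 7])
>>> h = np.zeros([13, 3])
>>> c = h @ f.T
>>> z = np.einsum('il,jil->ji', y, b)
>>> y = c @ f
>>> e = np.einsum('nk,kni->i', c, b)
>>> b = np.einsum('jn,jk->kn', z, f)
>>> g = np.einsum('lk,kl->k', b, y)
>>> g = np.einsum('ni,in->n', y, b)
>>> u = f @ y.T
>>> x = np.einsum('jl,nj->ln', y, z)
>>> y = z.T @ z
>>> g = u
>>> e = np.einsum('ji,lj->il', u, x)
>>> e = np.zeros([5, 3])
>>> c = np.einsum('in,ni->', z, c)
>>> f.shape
(19, 3)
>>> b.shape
(3, 13)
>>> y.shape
(13, 13)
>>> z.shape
(19, 13)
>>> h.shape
(13, 3)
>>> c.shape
()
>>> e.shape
(5, 3)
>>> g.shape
(19, 13)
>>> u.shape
(19, 13)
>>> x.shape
(3, 19)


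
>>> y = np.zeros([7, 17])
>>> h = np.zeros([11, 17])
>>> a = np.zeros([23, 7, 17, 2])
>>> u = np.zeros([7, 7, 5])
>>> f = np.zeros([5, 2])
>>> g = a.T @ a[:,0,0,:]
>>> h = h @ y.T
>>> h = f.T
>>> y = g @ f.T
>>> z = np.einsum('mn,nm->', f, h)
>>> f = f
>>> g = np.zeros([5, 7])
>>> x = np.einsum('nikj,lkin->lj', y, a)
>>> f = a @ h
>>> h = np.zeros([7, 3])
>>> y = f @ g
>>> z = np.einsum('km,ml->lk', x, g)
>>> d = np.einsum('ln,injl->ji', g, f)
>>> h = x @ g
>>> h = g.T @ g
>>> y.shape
(23, 7, 17, 7)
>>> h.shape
(7, 7)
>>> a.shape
(23, 7, 17, 2)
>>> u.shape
(7, 7, 5)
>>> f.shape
(23, 7, 17, 5)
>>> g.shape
(5, 7)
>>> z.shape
(7, 23)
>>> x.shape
(23, 5)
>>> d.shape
(17, 23)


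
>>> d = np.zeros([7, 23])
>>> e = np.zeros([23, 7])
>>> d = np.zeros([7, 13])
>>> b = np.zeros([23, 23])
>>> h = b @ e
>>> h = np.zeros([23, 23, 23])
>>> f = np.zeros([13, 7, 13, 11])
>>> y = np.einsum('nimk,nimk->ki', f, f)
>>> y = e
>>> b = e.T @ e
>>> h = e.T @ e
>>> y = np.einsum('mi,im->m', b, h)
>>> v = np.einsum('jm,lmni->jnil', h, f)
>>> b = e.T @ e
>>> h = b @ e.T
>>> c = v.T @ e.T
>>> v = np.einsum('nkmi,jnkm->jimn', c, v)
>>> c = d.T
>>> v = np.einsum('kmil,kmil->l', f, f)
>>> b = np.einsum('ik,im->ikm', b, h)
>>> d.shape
(7, 13)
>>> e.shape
(23, 7)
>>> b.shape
(7, 7, 23)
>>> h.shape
(7, 23)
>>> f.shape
(13, 7, 13, 11)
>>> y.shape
(7,)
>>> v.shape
(11,)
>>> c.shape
(13, 7)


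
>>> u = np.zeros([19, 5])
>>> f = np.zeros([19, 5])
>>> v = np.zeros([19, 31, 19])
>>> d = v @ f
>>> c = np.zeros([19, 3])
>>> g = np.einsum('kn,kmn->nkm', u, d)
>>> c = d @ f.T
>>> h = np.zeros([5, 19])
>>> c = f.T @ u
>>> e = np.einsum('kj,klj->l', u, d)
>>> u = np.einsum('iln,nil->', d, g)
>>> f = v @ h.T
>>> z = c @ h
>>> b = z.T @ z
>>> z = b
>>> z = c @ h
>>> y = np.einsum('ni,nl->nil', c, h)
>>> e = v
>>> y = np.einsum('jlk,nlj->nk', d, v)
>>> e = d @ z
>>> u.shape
()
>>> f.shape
(19, 31, 5)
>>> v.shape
(19, 31, 19)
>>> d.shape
(19, 31, 5)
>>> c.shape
(5, 5)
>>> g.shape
(5, 19, 31)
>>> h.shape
(5, 19)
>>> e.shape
(19, 31, 19)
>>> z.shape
(5, 19)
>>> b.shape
(19, 19)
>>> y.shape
(19, 5)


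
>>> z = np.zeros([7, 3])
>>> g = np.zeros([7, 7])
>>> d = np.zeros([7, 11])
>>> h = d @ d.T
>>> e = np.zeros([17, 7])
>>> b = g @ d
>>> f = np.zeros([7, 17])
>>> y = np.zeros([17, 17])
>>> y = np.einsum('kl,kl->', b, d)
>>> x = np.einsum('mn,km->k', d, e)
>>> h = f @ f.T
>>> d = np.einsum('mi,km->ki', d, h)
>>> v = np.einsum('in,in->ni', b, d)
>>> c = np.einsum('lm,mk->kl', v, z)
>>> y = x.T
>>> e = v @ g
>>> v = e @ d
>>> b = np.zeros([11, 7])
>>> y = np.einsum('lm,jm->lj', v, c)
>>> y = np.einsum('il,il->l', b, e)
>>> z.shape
(7, 3)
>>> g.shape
(7, 7)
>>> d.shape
(7, 11)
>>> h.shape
(7, 7)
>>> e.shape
(11, 7)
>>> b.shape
(11, 7)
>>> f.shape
(7, 17)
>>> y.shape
(7,)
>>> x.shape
(17,)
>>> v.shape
(11, 11)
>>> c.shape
(3, 11)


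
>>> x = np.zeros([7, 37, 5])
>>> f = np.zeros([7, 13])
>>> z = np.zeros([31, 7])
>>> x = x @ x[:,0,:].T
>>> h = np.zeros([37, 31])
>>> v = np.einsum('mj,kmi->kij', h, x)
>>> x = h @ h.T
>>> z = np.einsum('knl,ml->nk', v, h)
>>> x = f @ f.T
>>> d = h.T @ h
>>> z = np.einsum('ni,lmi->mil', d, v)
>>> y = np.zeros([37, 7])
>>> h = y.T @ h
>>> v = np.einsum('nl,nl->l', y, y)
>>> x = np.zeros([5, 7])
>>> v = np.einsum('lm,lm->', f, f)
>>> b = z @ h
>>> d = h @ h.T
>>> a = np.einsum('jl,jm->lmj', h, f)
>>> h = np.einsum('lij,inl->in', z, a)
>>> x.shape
(5, 7)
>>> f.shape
(7, 13)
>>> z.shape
(7, 31, 7)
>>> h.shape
(31, 13)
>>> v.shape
()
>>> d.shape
(7, 7)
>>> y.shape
(37, 7)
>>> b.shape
(7, 31, 31)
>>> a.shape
(31, 13, 7)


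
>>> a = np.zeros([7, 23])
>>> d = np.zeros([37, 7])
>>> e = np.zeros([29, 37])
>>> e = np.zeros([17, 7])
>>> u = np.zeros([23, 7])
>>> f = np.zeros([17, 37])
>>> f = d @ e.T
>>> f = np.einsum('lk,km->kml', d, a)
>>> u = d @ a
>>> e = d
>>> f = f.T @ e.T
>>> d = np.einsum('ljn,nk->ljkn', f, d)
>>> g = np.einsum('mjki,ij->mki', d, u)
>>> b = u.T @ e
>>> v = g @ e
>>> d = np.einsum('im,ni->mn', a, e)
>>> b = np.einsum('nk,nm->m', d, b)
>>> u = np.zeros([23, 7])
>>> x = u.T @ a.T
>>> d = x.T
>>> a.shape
(7, 23)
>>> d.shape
(7, 7)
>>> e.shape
(37, 7)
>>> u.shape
(23, 7)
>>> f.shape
(37, 23, 37)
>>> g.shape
(37, 7, 37)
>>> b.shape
(7,)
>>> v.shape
(37, 7, 7)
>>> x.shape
(7, 7)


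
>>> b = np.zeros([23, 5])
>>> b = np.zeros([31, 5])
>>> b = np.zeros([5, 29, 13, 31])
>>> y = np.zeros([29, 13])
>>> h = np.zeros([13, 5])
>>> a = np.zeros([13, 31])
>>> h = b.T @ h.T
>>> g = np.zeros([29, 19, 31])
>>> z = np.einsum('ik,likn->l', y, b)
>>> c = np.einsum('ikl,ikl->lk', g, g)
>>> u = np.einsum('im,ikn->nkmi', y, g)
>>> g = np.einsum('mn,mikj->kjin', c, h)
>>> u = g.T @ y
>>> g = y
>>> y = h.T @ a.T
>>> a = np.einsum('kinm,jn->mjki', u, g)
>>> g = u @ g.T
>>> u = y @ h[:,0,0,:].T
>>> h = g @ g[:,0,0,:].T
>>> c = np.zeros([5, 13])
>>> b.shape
(5, 29, 13, 31)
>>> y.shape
(13, 29, 13, 13)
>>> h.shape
(19, 13, 13, 19)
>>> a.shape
(13, 29, 19, 13)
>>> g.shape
(19, 13, 13, 29)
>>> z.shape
(5,)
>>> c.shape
(5, 13)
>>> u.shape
(13, 29, 13, 31)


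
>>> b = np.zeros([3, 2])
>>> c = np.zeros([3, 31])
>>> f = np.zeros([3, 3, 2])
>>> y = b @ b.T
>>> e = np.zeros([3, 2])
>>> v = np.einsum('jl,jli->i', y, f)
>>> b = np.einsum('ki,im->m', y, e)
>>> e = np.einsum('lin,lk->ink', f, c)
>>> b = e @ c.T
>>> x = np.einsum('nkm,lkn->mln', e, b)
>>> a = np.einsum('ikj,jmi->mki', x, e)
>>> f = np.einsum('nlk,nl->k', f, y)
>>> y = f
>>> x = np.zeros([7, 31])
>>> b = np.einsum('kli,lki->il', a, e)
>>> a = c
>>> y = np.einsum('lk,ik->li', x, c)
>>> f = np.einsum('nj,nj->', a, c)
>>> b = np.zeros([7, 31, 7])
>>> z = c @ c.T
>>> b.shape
(7, 31, 7)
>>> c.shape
(3, 31)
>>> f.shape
()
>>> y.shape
(7, 3)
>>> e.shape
(3, 2, 31)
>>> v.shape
(2,)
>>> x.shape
(7, 31)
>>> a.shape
(3, 31)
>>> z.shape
(3, 3)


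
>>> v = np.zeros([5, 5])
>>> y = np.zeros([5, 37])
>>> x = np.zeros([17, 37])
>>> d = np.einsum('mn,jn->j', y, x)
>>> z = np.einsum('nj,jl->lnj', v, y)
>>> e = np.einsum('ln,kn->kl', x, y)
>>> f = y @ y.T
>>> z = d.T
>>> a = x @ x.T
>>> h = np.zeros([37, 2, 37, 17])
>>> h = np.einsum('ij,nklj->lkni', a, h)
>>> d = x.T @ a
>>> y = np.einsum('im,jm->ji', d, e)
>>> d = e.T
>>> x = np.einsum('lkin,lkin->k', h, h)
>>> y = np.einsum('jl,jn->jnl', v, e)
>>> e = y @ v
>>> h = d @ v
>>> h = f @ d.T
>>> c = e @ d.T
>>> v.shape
(5, 5)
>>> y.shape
(5, 17, 5)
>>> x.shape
(2,)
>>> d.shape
(17, 5)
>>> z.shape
(17,)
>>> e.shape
(5, 17, 5)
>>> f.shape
(5, 5)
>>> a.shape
(17, 17)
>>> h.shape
(5, 17)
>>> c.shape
(5, 17, 17)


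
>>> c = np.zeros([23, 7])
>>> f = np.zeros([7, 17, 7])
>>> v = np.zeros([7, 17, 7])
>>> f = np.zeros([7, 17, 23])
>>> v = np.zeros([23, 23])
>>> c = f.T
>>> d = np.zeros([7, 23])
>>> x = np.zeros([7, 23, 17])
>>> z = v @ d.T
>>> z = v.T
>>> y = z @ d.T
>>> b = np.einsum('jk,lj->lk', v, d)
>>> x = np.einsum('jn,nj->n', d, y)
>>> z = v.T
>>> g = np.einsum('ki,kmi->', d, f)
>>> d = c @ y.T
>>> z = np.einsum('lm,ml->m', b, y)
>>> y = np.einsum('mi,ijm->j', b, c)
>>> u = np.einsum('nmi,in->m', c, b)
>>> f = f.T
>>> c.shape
(23, 17, 7)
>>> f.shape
(23, 17, 7)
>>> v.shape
(23, 23)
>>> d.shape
(23, 17, 23)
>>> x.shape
(23,)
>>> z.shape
(23,)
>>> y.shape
(17,)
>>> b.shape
(7, 23)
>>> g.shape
()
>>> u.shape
(17,)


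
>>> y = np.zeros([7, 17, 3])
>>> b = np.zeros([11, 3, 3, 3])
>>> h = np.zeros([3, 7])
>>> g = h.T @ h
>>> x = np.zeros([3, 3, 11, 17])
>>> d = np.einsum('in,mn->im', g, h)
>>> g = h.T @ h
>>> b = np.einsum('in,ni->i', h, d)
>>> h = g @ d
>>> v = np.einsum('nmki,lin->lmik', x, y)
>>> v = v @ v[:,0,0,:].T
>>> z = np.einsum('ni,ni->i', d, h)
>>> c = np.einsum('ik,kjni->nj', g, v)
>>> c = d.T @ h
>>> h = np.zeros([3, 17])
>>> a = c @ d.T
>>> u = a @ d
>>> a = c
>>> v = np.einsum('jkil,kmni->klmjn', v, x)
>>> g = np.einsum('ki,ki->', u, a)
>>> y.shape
(7, 17, 3)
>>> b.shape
(3,)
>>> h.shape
(3, 17)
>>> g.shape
()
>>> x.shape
(3, 3, 11, 17)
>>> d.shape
(7, 3)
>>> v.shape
(3, 7, 3, 7, 11)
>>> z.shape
(3,)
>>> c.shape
(3, 3)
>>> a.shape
(3, 3)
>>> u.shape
(3, 3)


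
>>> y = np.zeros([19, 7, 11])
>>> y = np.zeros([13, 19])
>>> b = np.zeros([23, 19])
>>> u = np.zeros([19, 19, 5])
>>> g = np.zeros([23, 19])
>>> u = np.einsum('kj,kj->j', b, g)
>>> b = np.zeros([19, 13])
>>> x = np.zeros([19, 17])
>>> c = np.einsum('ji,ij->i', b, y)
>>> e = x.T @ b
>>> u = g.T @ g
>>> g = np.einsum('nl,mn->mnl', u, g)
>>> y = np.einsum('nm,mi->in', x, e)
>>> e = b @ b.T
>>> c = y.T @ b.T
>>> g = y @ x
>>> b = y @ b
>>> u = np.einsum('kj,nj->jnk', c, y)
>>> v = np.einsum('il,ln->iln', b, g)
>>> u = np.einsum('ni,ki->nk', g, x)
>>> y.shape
(13, 19)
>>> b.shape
(13, 13)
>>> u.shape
(13, 19)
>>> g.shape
(13, 17)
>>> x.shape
(19, 17)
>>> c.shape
(19, 19)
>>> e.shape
(19, 19)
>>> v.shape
(13, 13, 17)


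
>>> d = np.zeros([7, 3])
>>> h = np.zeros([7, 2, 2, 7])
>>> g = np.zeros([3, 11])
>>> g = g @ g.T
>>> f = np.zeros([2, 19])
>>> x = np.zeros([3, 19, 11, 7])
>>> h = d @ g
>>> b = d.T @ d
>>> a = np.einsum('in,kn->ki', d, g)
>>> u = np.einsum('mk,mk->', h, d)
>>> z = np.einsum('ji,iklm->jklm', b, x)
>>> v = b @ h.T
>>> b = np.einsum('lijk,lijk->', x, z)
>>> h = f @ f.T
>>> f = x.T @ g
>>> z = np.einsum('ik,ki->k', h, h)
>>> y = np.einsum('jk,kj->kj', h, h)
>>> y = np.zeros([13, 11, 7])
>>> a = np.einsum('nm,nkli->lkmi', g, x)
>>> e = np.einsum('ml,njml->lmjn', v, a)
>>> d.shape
(7, 3)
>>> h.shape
(2, 2)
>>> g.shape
(3, 3)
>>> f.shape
(7, 11, 19, 3)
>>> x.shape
(3, 19, 11, 7)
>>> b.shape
()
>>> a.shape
(11, 19, 3, 7)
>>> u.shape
()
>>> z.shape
(2,)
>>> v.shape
(3, 7)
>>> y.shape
(13, 11, 7)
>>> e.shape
(7, 3, 19, 11)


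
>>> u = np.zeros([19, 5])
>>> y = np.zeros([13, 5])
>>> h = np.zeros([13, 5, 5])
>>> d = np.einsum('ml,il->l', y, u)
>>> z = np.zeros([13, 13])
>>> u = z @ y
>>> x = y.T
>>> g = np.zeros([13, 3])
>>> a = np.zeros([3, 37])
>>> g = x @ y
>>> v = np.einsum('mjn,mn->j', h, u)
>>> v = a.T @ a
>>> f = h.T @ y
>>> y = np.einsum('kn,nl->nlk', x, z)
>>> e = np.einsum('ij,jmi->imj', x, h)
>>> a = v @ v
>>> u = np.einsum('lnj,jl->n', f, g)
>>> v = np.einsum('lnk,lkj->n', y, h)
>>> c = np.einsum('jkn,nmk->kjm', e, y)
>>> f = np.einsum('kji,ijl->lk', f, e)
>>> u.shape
(5,)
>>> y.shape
(13, 13, 5)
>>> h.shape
(13, 5, 5)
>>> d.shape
(5,)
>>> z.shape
(13, 13)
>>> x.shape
(5, 13)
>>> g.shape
(5, 5)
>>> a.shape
(37, 37)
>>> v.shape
(13,)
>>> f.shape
(13, 5)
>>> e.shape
(5, 5, 13)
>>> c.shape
(5, 5, 13)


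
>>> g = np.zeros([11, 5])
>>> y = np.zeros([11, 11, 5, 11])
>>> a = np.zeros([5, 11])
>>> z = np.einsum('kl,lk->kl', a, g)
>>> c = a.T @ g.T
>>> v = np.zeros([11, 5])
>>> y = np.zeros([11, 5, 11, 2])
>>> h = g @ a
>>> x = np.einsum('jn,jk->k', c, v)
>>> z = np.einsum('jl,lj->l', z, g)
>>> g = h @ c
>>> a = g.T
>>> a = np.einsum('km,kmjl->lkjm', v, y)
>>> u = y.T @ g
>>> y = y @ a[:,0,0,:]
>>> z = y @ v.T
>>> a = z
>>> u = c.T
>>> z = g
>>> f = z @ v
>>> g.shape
(11, 11)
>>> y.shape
(11, 5, 11, 5)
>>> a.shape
(11, 5, 11, 11)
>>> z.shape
(11, 11)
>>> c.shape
(11, 11)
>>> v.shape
(11, 5)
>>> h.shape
(11, 11)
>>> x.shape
(5,)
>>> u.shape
(11, 11)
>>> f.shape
(11, 5)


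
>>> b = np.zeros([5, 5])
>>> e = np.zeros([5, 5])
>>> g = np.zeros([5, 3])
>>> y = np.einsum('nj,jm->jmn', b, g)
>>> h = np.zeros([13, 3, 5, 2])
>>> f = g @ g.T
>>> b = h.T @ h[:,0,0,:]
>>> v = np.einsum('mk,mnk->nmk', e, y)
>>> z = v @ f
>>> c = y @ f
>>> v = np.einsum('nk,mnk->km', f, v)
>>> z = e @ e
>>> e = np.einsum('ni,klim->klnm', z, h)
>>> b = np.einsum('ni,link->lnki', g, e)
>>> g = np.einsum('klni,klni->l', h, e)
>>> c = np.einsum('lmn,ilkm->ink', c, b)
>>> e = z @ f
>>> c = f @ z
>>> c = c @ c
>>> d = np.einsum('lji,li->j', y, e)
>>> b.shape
(13, 5, 2, 3)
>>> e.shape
(5, 5)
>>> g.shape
(3,)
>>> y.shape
(5, 3, 5)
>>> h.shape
(13, 3, 5, 2)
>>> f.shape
(5, 5)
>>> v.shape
(5, 3)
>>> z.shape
(5, 5)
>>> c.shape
(5, 5)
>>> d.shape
(3,)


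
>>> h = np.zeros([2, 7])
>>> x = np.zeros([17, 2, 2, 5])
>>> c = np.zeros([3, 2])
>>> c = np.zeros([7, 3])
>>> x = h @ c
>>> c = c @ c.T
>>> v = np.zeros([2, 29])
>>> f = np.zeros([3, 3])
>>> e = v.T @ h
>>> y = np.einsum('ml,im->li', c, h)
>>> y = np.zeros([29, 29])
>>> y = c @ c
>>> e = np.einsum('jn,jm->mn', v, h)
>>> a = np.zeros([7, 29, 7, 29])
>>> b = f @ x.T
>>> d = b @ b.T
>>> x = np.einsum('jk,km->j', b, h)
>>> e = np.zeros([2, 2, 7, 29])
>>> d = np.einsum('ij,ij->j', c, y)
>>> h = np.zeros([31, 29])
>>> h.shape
(31, 29)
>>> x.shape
(3,)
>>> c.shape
(7, 7)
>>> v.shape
(2, 29)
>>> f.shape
(3, 3)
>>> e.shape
(2, 2, 7, 29)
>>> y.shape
(7, 7)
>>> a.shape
(7, 29, 7, 29)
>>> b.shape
(3, 2)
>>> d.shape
(7,)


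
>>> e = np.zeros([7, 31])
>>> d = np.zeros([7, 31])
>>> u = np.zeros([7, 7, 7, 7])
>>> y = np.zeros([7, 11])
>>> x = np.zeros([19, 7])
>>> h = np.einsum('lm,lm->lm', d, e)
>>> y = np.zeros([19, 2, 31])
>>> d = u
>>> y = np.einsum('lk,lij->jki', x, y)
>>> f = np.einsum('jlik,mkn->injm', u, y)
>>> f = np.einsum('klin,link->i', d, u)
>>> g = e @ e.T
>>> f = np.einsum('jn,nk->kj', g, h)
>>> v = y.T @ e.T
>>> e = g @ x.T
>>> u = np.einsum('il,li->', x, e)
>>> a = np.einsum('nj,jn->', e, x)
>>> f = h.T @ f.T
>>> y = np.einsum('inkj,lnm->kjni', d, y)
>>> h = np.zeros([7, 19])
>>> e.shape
(7, 19)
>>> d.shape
(7, 7, 7, 7)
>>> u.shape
()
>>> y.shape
(7, 7, 7, 7)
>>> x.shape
(19, 7)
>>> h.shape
(7, 19)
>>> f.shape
(31, 31)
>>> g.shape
(7, 7)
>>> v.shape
(2, 7, 7)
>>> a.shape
()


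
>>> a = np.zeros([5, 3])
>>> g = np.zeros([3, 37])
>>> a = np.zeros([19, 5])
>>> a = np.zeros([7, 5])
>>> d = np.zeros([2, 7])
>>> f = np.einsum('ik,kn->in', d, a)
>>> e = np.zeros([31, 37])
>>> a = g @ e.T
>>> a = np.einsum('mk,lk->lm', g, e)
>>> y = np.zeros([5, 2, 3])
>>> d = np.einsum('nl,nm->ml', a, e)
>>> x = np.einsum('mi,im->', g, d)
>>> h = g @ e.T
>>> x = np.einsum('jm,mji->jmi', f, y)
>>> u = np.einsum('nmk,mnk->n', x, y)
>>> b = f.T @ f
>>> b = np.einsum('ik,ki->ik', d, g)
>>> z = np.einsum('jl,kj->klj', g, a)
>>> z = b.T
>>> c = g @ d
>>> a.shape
(31, 3)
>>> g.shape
(3, 37)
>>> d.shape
(37, 3)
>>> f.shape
(2, 5)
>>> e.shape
(31, 37)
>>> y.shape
(5, 2, 3)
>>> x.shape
(2, 5, 3)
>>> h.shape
(3, 31)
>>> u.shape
(2,)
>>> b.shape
(37, 3)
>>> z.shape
(3, 37)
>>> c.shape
(3, 3)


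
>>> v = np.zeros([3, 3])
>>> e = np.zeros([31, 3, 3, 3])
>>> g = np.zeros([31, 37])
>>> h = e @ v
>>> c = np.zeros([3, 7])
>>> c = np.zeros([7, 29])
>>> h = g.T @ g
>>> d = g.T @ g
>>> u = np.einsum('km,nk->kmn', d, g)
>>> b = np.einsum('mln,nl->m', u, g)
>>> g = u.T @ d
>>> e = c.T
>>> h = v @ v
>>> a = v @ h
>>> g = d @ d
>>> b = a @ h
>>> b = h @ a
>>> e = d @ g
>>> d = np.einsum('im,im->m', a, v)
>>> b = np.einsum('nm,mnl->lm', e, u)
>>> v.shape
(3, 3)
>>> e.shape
(37, 37)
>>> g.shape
(37, 37)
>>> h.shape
(3, 3)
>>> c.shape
(7, 29)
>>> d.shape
(3,)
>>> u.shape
(37, 37, 31)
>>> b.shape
(31, 37)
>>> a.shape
(3, 3)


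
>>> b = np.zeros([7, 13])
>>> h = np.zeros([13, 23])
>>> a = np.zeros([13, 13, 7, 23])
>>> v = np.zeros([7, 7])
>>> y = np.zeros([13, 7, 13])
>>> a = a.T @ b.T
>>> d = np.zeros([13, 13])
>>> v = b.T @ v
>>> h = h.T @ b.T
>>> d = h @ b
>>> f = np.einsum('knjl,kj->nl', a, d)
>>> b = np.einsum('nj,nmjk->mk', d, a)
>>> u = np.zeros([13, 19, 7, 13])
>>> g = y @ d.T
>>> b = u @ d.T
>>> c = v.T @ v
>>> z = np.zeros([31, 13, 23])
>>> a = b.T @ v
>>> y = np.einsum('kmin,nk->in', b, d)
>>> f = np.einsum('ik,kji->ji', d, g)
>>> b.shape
(13, 19, 7, 23)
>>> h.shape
(23, 7)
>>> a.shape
(23, 7, 19, 7)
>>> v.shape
(13, 7)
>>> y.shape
(7, 23)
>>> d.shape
(23, 13)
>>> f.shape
(7, 23)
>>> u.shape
(13, 19, 7, 13)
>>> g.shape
(13, 7, 23)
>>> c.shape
(7, 7)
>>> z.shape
(31, 13, 23)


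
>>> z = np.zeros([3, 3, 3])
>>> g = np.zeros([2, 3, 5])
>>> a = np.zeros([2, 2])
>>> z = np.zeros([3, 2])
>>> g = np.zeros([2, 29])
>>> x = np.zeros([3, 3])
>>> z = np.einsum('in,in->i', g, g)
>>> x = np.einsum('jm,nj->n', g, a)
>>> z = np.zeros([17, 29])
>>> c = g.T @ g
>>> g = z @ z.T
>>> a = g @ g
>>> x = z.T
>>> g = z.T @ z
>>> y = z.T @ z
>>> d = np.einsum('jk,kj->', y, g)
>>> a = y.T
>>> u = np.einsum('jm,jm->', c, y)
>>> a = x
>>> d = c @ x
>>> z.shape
(17, 29)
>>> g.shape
(29, 29)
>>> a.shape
(29, 17)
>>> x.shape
(29, 17)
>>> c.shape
(29, 29)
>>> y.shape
(29, 29)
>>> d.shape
(29, 17)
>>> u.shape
()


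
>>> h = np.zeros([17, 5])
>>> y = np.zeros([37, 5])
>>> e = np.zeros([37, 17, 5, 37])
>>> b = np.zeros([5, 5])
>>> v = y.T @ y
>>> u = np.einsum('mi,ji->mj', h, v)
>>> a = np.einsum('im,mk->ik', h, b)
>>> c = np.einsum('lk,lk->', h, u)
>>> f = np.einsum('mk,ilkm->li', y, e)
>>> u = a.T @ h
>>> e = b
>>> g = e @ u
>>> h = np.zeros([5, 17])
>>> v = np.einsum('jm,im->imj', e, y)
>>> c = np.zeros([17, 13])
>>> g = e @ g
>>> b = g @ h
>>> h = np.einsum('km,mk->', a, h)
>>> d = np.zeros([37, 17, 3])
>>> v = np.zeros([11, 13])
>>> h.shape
()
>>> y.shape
(37, 5)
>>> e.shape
(5, 5)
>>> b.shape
(5, 17)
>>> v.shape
(11, 13)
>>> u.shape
(5, 5)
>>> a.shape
(17, 5)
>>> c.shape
(17, 13)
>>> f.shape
(17, 37)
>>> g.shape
(5, 5)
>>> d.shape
(37, 17, 3)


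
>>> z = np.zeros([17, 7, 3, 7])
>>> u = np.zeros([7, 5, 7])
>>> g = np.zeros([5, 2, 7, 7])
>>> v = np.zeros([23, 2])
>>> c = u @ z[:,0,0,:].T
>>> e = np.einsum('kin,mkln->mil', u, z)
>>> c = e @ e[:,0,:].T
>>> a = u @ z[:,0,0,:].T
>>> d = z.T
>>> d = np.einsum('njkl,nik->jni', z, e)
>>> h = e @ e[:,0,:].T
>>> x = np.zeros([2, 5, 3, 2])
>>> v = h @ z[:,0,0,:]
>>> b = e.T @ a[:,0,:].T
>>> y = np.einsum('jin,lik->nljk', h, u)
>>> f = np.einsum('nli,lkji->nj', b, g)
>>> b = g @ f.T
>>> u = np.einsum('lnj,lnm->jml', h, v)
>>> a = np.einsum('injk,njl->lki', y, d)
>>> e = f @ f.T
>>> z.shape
(17, 7, 3, 7)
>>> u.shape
(17, 7, 17)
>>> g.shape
(5, 2, 7, 7)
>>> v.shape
(17, 5, 7)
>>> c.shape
(17, 5, 17)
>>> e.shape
(3, 3)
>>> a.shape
(5, 7, 17)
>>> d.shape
(7, 17, 5)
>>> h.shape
(17, 5, 17)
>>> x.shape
(2, 5, 3, 2)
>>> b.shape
(5, 2, 7, 3)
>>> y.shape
(17, 7, 17, 7)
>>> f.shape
(3, 7)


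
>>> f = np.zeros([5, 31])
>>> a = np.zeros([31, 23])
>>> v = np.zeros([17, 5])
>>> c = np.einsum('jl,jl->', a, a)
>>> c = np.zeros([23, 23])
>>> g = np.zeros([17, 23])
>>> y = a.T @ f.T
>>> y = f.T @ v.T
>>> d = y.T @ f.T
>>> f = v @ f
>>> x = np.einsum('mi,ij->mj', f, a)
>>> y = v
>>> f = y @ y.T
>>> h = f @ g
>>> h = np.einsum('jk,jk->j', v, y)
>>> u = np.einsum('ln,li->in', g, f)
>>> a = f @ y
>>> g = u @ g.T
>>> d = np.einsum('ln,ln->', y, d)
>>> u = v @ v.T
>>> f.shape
(17, 17)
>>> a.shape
(17, 5)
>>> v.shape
(17, 5)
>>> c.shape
(23, 23)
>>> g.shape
(17, 17)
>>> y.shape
(17, 5)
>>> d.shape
()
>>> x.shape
(17, 23)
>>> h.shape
(17,)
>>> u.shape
(17, 17)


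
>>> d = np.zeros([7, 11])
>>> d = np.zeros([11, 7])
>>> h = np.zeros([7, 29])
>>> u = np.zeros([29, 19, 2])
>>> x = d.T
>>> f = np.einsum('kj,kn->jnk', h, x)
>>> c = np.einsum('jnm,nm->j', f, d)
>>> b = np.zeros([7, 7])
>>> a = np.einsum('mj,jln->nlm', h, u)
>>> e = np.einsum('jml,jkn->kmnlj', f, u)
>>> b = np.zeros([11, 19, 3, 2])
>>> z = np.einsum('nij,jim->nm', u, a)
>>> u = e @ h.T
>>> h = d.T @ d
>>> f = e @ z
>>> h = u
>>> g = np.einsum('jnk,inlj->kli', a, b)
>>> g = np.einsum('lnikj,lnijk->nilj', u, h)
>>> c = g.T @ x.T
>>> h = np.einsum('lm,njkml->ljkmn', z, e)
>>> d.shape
(11, 7)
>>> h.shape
(29, 11, 2, 7, 19)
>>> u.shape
(19, 11, 2, 7, 7)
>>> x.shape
(7, 11)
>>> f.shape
(19, 11, 2, 7, 7)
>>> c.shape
(7, 19, 2, 7)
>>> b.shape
(11, 19, 3, 2)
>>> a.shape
(2, 19, 7)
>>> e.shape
(19, 11, 2, 7, 29)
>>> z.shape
(29, 7)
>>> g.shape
(11, 2, 19, 7)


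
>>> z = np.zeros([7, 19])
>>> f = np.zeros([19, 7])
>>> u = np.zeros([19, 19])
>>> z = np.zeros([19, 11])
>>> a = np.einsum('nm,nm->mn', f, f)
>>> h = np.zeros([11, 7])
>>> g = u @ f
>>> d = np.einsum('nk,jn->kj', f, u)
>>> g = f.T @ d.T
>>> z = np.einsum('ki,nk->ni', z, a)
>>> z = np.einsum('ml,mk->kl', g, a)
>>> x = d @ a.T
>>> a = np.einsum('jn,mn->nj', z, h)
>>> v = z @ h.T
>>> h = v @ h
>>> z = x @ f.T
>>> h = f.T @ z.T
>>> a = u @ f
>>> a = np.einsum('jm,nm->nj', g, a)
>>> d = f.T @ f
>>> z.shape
(7, 19)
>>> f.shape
(19, 7)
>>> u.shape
(19, 19)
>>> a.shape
(19, 7)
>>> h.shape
(7, 7)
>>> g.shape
(7, 7)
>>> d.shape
(7, 7)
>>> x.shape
(7, 7)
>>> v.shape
(19, 11)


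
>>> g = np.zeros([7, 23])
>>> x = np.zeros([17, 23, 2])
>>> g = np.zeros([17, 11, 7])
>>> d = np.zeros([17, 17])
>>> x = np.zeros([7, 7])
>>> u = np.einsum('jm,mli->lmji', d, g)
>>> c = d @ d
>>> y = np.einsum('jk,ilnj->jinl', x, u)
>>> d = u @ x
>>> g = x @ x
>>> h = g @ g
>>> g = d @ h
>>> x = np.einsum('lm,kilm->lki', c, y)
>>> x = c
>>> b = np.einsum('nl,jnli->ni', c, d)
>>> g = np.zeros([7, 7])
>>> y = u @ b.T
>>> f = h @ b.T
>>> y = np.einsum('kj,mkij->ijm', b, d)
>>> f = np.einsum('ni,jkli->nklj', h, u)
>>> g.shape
(7, 7)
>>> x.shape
(17, 17)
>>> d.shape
(11, 17, 17, 7)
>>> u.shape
(11, 17, 17, 7)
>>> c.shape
(17, 17)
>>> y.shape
(17, 7, 11)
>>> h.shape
(7, 7)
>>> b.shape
(17, 7)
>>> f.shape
(7, 17, 17, 11)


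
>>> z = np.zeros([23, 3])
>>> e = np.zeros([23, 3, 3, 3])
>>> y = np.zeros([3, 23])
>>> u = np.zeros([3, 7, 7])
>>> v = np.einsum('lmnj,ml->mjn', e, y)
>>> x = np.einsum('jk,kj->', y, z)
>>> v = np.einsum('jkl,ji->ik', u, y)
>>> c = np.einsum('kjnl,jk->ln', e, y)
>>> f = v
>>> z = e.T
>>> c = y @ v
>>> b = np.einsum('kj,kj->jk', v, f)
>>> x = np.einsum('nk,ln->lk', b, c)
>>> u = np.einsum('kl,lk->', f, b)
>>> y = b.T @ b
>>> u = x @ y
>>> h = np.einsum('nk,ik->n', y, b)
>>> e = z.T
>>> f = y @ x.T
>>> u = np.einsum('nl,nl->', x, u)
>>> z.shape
(3, 3, 3, 23)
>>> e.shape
(23, 3, 3, 3)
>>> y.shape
(23, 23)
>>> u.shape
()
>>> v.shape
(23, 7)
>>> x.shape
(3, 23)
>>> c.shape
(3, 7)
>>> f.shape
(23, 3)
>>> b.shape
(7, 23)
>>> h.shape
(23,)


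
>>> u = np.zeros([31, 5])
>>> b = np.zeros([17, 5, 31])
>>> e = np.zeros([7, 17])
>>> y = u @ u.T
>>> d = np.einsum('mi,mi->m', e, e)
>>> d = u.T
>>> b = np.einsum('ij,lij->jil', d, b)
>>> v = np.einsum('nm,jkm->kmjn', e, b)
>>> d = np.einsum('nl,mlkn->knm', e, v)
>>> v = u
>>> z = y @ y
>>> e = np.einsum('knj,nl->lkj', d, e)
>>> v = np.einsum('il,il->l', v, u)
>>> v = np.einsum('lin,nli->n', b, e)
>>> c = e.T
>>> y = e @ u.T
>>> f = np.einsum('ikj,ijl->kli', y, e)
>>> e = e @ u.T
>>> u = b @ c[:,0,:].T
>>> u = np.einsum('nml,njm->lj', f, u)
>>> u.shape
(17, 5)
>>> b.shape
(31, 5, 17)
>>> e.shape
(17, 31, 31)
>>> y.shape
(17, 31, 31)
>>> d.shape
(31, 7, 5)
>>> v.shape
(17,)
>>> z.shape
(31, 31)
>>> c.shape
(5, 31, 17)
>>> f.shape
(31, 5, 17)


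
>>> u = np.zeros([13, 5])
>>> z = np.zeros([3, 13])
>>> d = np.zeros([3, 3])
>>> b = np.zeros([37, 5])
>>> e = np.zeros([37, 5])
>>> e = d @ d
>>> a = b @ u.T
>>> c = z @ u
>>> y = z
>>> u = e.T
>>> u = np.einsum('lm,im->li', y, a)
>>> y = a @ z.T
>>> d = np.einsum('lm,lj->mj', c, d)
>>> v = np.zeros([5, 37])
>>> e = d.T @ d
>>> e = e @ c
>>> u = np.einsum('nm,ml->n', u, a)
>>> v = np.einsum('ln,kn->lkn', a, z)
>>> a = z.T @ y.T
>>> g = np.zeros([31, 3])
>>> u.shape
(3,)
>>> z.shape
(3, 13)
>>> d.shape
(5, 3)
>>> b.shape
(37, 5)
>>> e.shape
(3, 5)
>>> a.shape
(13, 37)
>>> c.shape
(3, 5)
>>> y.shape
(37, 3)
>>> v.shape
(37, 3, 13)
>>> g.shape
(31, 3)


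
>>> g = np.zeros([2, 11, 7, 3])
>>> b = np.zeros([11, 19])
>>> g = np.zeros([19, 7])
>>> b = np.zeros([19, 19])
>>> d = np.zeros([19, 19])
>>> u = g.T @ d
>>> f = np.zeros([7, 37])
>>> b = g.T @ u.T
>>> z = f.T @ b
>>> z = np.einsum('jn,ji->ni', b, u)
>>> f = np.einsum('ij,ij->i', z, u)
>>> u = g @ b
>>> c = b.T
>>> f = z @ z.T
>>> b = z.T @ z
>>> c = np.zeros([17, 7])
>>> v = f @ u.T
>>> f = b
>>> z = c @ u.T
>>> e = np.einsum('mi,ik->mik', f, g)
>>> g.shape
(19, 7)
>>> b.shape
(19, 19)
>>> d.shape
(19, 19)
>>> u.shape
(19, 7)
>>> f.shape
(19, 19)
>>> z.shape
(17, 19)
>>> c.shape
(17, 7)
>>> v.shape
(7, 19)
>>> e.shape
(19, 19, 7)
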